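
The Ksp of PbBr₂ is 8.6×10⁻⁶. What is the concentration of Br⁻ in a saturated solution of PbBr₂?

PbBr₂(s) ⇌ Pb²⁺(aq) + 2 Br⁻(aq)
With molar solubility s: [Pb²⁺] = s, [Br⁻] = 2s.
Ksp = [Pb²⁺][Br⁻]^2 = s · (2s)^2 = 4s^3 = 8.6×10⁻⁶
s = 1.3×10⁻² M
[Br⁻] = 2s = 2.6×10⁻² M

2.6×10⁻² M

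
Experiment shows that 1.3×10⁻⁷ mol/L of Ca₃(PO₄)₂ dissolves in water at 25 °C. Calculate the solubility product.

Ksp = 4.0×10⁻³³

Ca₃(PO₄)₂(s) ⇌ 3 Ca²⁺(aq) + 2 PO₄³⁻(aq)
For each mole of Ca₃(PO₄)₂ that dissolves per liter, [Ca²⁺] = 3s and [PO₄³⁻] = 2s; let s denote this solubility.
Ksp = [Ca²⁺]^3[PO₄³⁻]^2 = (3s)^3 · (2s)^2 = 108s^5
Ksp = 108 × (1.3×10⁻⁷)^5 = 4.0×10⁻³³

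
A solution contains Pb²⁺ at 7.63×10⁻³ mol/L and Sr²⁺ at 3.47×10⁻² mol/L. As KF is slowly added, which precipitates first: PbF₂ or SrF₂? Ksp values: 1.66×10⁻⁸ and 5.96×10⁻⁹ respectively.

SrF₂

Each salt precipitates once Q = Ksp for that salt.
For PbF₂: [F⁻] = (Ksp/[Pb²⁺])^(1/2) = 1.47×10⁻³ mol/L
For SrF₂: [F⁻] = (Ksp/[Sr²⁺])^(1/2) = 4.14×10⁻⁴ mol/L
SrF₂ requires the lower [F⁻], so it precipitates first.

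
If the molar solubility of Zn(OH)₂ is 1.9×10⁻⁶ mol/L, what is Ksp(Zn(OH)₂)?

Zn(OH)₂(s) ⇌ Zn²⁺(aq) + 2 OH⁻(aq)
For each mole of Zn(OH)₂ that dissolves per liter, [Zn²⁺] = s and [OH⁻] = 2s; let s denote this solubility.
Ksp = [Zn²⁺][OH⁻]^2 = s · (2s)^2 = 4s^3
Ksp = 4 × (1.9×10⁻⁶)^3 = 2.7×10⁻¹⁷

Ksp = 2.7×10⁻¹⁷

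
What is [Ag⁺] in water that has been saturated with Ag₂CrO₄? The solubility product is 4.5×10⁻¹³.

Ag₂CrO₄(s) ⇌ 2 Ag⁺(aq) + CrO₄²⁻(aq)
If s mol/L of Ag₂CrO₄ dissolves, [Ag⁺] = 2s and [CrO₄²⁻] = s.
Ksp = [Ag⁺]^2[CrO₄²⁻] = (2s)^2 · s = 4s^3 = 4.5×10⁻¹³
s = 4.8×10⁻⁵ mol/L
[Ag⁺] = 2s = 9.7×10⁻⁵ mol/L

9.7×10⁻⁵ M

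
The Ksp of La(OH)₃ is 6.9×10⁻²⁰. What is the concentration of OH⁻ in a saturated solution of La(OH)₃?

La(OH)₃(s) ⇌ La³⁺(aq) + 3 OH⁻(aq)
Let s be the molar solubility. Then [La³⁺] = s and [OH⁻] = 3s.
Ksp = [La³⁺][OH⁻]^3 = s · (3s)^3 = 27s^4 = 6.9×10⁻²⁰
s = 7.1×10⁻⁶ M
[OH⁻] = 3s = 2.1×10⁻⁵ M

2.1×10⁻⁵ M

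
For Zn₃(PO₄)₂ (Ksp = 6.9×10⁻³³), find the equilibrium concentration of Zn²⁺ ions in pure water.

4.3×10⁻⁷ M

Zn₃(PO₄)₂(s) ⇌ 3 Zn²⁺(aq) + 2 PO₄³⁻(aq)
For each mole of Zn₃(PO₄)₂ that dissolves per liter, [Zn²⁺] = 3s and [PO₄³⁻] = 2s; let s denote this solubility.
Ksp = [Zn²⁺]^3[PO₄³⁻]^2 = (3s)^3 · (2s)^2 = 108s^5 = 6.9×10⁻³³
s = 1.4×10⁻⁷ mol L⁻¹
[Zn²⁺] = 3s = 4.3×10⁻⁷ mol L⁻¹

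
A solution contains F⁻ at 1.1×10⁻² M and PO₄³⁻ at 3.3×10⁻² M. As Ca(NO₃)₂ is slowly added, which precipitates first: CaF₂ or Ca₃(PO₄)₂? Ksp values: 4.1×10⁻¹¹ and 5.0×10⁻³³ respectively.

Ca₃(PO₄)₂

Precipitation begins when Q = Ksp.
For CaF₂: [Ca²⁺] = (Ksp/[F⁻]^2) = 3.4×10⁻⁷ M
For Ca₃(PO₄)₂: [Ca²⁺] = (Ksp/[PO₄³⁻]^2)^(1/3) = 1.7×10⁻¹⁰ M
Ca₃(PO₄)₂ requires the lower [Ca²⁺], so it precipitates first.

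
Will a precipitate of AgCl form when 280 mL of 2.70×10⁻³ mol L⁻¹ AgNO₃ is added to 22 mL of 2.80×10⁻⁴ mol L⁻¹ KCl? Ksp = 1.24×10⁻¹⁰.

Yes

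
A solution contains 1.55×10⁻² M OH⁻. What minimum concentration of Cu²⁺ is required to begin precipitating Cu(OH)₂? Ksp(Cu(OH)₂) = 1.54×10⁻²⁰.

6.41×10⁻¹⁷ M

The threshold for precipitation is Q = Ksp.
Cu(OH)₂(s) ⇌ Cu²⁺(aq) + 2 OH⁻(aq)
Ksp = [Cu²⁺][OH⁻]^2 = [Cu²⁺](1.55×10⁻²)^2
[Cu²⁺] = 1.54×10⁻²⁰ / (1.55×10⁻²)^2 = 6.41×10⁻¹⁷
[Cu²⁺] = 6.41×10⁻¹⁷ M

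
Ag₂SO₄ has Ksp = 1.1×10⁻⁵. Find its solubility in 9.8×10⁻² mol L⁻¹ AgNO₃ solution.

1.1×10⁻³ M

Ag₂SO₄(s) ⇌ 2 Ag⁺(aq) + SO₄²⁻(aq)
Ag⁺ is already present at 9.8×10⁻² mol L⁻¹. If s mol/L of Ag₂SO₄ dissolves, [SO₄²⁻] = s while [Ag⁺] ≈ 9.8×10⁻² mol L⁻¹.
Ksp = [Ag⁺]^2[SO₄²⁻] = (9.8×10⁻²)^2s
s = 1.1×10⁻⁵ / (9.8×10⁻²)^2 = 1.1×10⁻³
s = 1.1×10⁻³ mol L⁻¹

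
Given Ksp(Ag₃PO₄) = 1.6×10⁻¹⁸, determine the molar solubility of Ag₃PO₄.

1.6×10⁻⁵ M

Ag₃PO₄(s) ⇌ 3 Ag⁺(aq) + PO₄³⁻(aq)
With molar solubility s: [Ag⁺] = 3s, [PO₄³⁻] = s.
Ksp = [Ag⁺]^3[PO₄³⁻] = (3s)^3 · s = 27s^4
27s^4 = 1.6×10⁻¹⁸  ⇒  s^4 = 5.9×10⁻²⁰
s = 1.6×10⁻⁵ M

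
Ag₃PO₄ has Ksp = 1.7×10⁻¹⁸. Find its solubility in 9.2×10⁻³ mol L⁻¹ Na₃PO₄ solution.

1.9×10⁻⁶ M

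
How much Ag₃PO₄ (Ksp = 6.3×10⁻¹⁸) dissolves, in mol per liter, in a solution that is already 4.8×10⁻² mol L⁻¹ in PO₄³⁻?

1.7×10⁻⁶ M

Ag₃PO₄(s) ⇌ 3 Ag⁺(aq) + PO₄³⁻(aq)
Let s be the solubility of Ag₃PO₄ here. The common ion gives [PO₄³⁻] ≈ 4.8×10⁻² mol L⁻¹, and [Ag⁺] = 3s.
Ksp = [Ag⁺]^3[PO₄³⁻] = (3s)^3(4.8×10⁻²)
(3s)^3 = 6.3×10⁻¹⁸ / (4.8×10⁻²) = 1.3×10⁻¹⁶
s = 1.7×10⁻⁶ mol L⁻¹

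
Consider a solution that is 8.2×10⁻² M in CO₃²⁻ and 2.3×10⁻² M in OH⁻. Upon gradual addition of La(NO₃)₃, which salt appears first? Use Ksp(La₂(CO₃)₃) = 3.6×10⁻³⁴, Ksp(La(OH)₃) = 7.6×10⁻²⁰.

La₂(CO₃)₃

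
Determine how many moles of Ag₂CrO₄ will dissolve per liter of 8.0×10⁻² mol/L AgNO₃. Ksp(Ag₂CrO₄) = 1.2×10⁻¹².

Ag₂CrO₄(s) ⇌ 2 Ag⁺(aq) + CrO₄²⁻(aq)
The solution already contains Ag⁺ at 8.0×10⁻² mol/L. Let s be the molar solubility of Ag₂CrO₄.
[Ag⁺] ≈ 8.0×10⁻² mol/L (common ion dominates); [CrO₄²⁻] = s.
Ksp = [Ag⁺]^2[CrO₄²⁻] = (8.0×10⁻²)^2s
s = 1.2×10⁻¹² / (8.0×10⁻²)^2 = 1.9×10⁻¹⁰
s = 1.9×10⁻¹⁰ mol/L

1.9×10⁻¹⁰ M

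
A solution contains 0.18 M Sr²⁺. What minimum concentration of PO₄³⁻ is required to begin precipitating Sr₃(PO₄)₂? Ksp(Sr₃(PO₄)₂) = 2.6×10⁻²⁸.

A salt starts to precipitate once the ion product Q reaches its Ksp.
Sr₃(PO₄)₂(s) ⇌ 3 Sr²⁺(aq) + 2 PO₄³⁻(aq)
Ksp = [Sr²⁺]^3[PO₄³⁻]^2 = [PO₄³⁻]^2(0.18)^3
[PO₄³⁻]^2 = 2.6×10⁻²⁸ / (0.18)^3 = 4.5×10⁻²⁶
[PO₄³⁻] = 2.1×10⁻¹³ M

2.1×10⁻¹³ M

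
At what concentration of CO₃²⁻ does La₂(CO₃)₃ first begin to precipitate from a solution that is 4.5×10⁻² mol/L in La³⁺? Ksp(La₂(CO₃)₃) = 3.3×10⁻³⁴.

Precipitation of each salt begins when its ion product equals Ksp.
La₂(CO₃)₃(s) ⇌ 2 La³⁺(aq) + 3 CO₃²⁻(aq)
Ksp = [La³⁺]^2[CO₃²⁻]^3 = [CO₃²⁻]^3(4.5×10⁻²)^2
[CO₃²⁻]^3 = 3.3×10⁻³⁴ / (4.5×10⁻²)^2 = 1.6×10⁻³¹
[CO₃²⁻] = 5.5×10⁻¹¹ mol/L

5.5×10⁻¹¹ M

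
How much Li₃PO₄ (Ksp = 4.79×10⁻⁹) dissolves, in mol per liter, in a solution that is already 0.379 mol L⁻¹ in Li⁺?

Li₃PO₄(s) ⇌ 3 Li⁺(aq) + PO₄³⁻(aq)
With Li⁺ already at 0.379 mol L⁻¹ and s small, take [Li⁺] ≈ 0.379 mol L⁻¹ and [PO₄³⁻] = s.
Ksp = [Li⁺]^3[PO₄³⁻] = (0.379)^3s
s = 4.79×10⁻⁹ / (0.379)^3 = 8.80×10⁻⁸
s = 8.80×10⁻⁸ mol L⁻¹

8.80×10⁻⁸ M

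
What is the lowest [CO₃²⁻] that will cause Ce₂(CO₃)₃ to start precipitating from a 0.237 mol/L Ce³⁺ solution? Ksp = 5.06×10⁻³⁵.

Precipitation begins when Q = Ksp.
Ce₂(CO₃)₃(s) ⇌ 2 Ce³⁺(aq) + 3 CO₃²⁻(aq)
Ksp = [Ce³⁺]^2[CO₃²⁻]^3 = [CO₃²⁻]^3(0.237)^2
[CO₃²⁻]^3 = 5.06×10⁻³⁵ / (0.237)^2 = 9.01×10⁻³⁴
[CO₃²⁻] = 9.66×10⁻¹² mol/L

9.66×10⁻¹² M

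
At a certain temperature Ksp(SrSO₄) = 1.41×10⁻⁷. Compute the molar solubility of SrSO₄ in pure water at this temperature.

SrSO₄(s) ⇌ Sr²⁺(aq) + SO₄²⁻(aq)
Call the molar solubility s, so that [Sr²⁺] = s and [SO₄²⁻] = s.
Ksp = [Sr²⁺][SO₄²⁻] = s · s = s^2
s^2 = 1.41×10⁻⁷
s = (1.41×10⁻⁷)^(1/2) = 3.75×10⁻⁴ M

3.75×10⁻⁴ M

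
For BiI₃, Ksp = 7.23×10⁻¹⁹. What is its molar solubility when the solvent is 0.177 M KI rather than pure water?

BiI₃(s) ⇌ Bi³⁺(aq) + 3 I⁻(aq)
I⁻ is already present at 0.177 M. If s mol/L of BiI₃ dissolves, [Bi³⁺] = s while [I⁻] ≈ 0.177 M.
Ksp = [Bi³⁺][I⁻]^3 = s(0.177)^3
s = 7.23×10⁻¹⁹ / (0.177)^3 = 1.30×10⁻¹⁶
s = 1.30×10⁻¹⁶ M

1.30×10⁻¹⁶ M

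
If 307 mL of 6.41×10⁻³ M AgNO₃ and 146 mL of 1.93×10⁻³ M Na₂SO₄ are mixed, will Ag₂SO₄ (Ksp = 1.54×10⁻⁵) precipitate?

No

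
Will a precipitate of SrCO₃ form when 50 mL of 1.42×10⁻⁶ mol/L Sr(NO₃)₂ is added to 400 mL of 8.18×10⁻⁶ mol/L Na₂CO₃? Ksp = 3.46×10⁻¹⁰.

The combined volume is 450 mL.
[Sr²⁺] = (1.42×10⁻⁶)(50)/450 = 1.58×10⁻⁷ mol/L
[CO₃²⁻] = (8.18×10⁻⁶)(400)/450 = 7.27×10⁻⁶ mol/L
Q = [Sr²⁺][CO₃²⁻] = 1.15×10⁻¹²
Since Q (1.15×10⁻¹²) is less than Ksp (3.46×10⁻¹⁰), no SrCO₃ precipitates.

No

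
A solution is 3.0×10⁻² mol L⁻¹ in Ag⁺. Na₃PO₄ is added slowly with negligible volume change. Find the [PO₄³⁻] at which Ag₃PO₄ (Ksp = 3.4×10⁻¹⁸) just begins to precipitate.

Precipitation of each salt begins when its ion product equals Ksp.
Ag₃PO₄(s) ⇌ 3 Ag⁺(aq) + PO₄³⁻(aq)
Ksp = [Ag⁺]^3[PO₄³⁻] = [PO₄³⁻](3.0×10⁻²)^3
[PO₄³⁻] = 3.4×10⁻¹⁸ / (3.0×10⁻²)^3 = 1.3×10⁻¹³
[PO₄³⁻] = 1.3×10⁻¹³ mol L⁻¹

1.3×10⁻¹³ M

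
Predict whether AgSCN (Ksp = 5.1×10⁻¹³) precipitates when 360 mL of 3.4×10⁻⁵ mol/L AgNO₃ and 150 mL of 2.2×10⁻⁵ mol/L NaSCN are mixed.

The combined volume is 510 mL.
[Ag⁺] = (3.4×10⁻⁵)(360)/510 = 2.4×10⁻⁵ mol/L
[SCN⁻] = (2.2×10⁻⁵)(150)/510 = 6.5×10⁻⁶ mol/L
Q = [Ag⁺][SCN⁻] = 1.6×10⁻¹⁰
Q = 1.6×10⁻¹⁰ > Ksp = 5.1×10⁻¹³, so the solution is supersaturated and AgSCN precipitates.

Yes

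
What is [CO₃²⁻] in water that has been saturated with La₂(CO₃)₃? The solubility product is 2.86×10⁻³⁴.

2.30×10⁻⁷ M

La₂(CO₃)₃(s) ⇌ 2 La³⁺(aq) + 3 CO₃²⁻(aq)
With molar solubility s: [La³⁺] = 2s, [CO₃²⁻] = 3s.
Ksp = [La³⁺]^2[CO₃²⁻]^3 = (2s)^2 · (3s)^3 = 108s^5 = 2.86×10⁻³⁴
s = 7.67×10⁻⁸ mol/L
[CO₃²⁻] = 3s = 2.30×10⁻⁷ mol/L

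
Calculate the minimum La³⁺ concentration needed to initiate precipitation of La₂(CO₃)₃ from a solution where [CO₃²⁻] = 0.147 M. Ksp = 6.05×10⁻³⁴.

The threshold for precipitation is Q = Ksp.
La₂(CO₃)₃(s) ⇌ 2 La³⁺(aq) + 3 CO₃²⁻(aq)
Ksp = [La³⁺]^2[CO₃²⁻]^3 = [La³⁺]^2(0.147)^3
[La³⁺]^2 = 6.05×10⁻³⁴ / (0.147)^3 = 1.90×10⁻³¹
[La³⁺] = 4.36×10⁻¹⁶ M

4.36×10⁻¹⁶ M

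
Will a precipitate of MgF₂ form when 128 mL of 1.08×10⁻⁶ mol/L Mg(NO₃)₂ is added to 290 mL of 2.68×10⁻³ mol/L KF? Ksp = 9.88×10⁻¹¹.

After mixing, V = 128 mL + 290 mL = 418 mL.
[Mg²⁺] = (1.08×10⁻⁶)(128)/418 = 3.31×10⁻⁷ mol/L
[F⁻] = (2.68×10⁻³)(290)/418 = 1.86×10⁻³ mol/L
Q = [Mg²⁺][F⁻]^2 = 1.14×10⁻¹²
Since Q (1.14×10⁻¹²) is less than Ksp (9.88×10⁻¹¹), no MgF₂ precipitates.

No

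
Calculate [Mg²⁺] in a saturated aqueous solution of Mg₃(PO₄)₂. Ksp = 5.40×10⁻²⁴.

2.61×10⁻⁵ M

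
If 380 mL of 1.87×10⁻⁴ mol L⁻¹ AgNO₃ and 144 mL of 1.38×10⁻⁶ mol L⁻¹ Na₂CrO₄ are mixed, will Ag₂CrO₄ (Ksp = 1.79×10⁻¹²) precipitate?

No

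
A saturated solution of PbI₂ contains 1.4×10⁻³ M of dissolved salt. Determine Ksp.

Ksp = 1.1×10⁻⁸

PbI₂(s) ⇌ Pb²⁺(aq) + 2 I⁻(aq)
If s mol/L of PbI₂ dissolves, [Pb²⁺] = s and [I⁻] = 2s.
Ksp = [Pb²⁺][I⁻]^2 = s · (2s)^2 = 4s^3
Ksp = 4 × (1.4×10⁻³)^3 = 1.1×10⁻⁸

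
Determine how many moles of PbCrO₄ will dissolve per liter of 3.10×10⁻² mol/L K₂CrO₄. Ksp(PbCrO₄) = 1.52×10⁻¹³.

PbCrO₄(s) ⇌ Pb²⁺(aq) + CrO₄²⁻(aq)
Let s be the solubility of PbCrO₄ here. The common ion gives [CrO₄²⁻] ≈ 3.10×10⁻² mol/L, and [Pb²⁺] = s.
Ksp = [Pb²⁺][CrO₄²⁻] = s(3.10×10⁻²)
s = 1.52×10⁻¹³ / (3.10×10⁻²) = 4.90×10⁻¹²
s = 4.90×10⁻¹² mol/L

4.90×10⁻¹² M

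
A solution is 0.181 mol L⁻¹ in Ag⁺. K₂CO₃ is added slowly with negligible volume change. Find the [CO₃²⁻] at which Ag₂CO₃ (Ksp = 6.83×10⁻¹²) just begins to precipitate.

2.08×10⁻¹⁰ M

Precipitation begins when Q = Ksp.
Ag₂CO₃(s) ⇌ 2 Ag⁺(aq) + CO₃²⁻(aq)
Ksp = [Ag⁺]^2[CO₃²⁻] = [CO₃²⁻](0.181)^2
[CO₃²⁻] = 6.83×10⁻¹² / (0.181)^2 = 2.08×10⁻¹⁰
[CO₃²⁻] = 2.08×10⁻¹⁰ mol L⁻¹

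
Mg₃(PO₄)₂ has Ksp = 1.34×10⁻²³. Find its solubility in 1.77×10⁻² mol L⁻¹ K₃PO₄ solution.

Mg₃(PO₄)₂(s) ⇌ 3 Mg²⁺(aq) + 2 PO₄³⁻(aq)
PO₄³⁻ is already present at 1.77×10⁻² mol L⁻¹. If s mol/L of Mg₃(PO₄)₂ dissolves, [Mg²⁺] = 3s while [PO₄³⁻] ≈ 1.77×10⁻² mol L⁻¹.
Ksp = [Mg²⁺]^3[PO₄³⁻]^2 = (3s)^3(1.77×10⁻²)^2
(3s)^3 = 1.34×10⁻²³ / (1.77×10⁻²)^2 = 4.28×10⁻²⁰
s = 1.17×10⁻⁷ mol L⁻¹

1.17×10⁻⁷ M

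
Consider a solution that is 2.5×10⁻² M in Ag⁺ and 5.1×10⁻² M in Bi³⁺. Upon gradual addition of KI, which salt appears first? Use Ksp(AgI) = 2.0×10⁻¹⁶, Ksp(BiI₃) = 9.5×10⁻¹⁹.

Precipitation begins when Q = Ksp.
For AgI: [I⁻] = (Ksp/[Ag⁺]) = 8.0×10⁻¹⁵ M
For BiI₃: [I⁻] = (Ksp/[Bi³⁺])^(1/3) = 2.7×10⁻⁶ M
Since AgI needs less I⁻ to reach saturation, it precipitates first.

AgI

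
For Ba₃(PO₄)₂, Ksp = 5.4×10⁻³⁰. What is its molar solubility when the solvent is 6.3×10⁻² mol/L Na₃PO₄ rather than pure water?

3.7×10⁻¹⁰ M

Ba₃(PO₄)₂(s) ⇌ 3 Ba²⁺(aq) + 2 PO₄³⁻(aq)
PO₄³⁻ is already present at 6.3×10⁻² mol/L. If s mol/L of Ba₃(PO₄)₂ dissolves, [Ba²⁺] = 3s while [PO₄³⁻] ≈ 6.3×10⁻² mol/L.
Ksp = [Ba²⁺]^3[PO₄³⁻]^2 = (3s)^3(6.3×10⁻²)^2
(3s)^3 = 5.4×10⁻³⁰ / (6.3×10⁻²)^2 = 1.4×10⁻²⁷
s = 3.7×10⁻¹⁰ mol/L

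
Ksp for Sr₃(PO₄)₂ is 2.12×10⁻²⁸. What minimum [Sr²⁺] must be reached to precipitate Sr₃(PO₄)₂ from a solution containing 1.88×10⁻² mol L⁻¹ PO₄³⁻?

8.43×10⁻⁹ M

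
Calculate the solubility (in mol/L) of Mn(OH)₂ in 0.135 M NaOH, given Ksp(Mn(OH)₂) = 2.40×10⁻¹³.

1.32×10⁻¹¹ M

Mn(OH)₂(s) ⇌ Mn²⁺(aq) + 2 OH⁻(aq)
Let s be the solubility of Mn(OH)₂ here. The common ion gives [OH⁻] ≈ 0.135 M, and [Mn²⁺] = s.
Ksp = [Mn²⁺][OH⁻]^2 = s(0.135)^2
s = 2.40×10⁻¹³ / (0.135)^2 = 1.32×10⁻¹¹
s = 1.32×10⁻¹¹ M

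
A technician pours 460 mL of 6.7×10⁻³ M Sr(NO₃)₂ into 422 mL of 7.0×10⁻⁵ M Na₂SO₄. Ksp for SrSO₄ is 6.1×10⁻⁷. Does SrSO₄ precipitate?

No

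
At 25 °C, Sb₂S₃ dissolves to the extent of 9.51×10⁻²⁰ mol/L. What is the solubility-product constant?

Sb₂S₃(s) ⇌ 2 Sb³⁺(aq) + 3 S²⁻(aq)
If s mol/L of Sb₂S₃ dissolves, [Sb³⁺] = 2s and [S²⁻] = 3s.
Ksp = [Sb³⁺]^2[S²⁻]^3 = (2s)^2 · (3s)^3 = 108s^5
Ksp = 108 × (9.51×10⁻²⁰)^5 = 8.40×10⁻⁹⁴

Ksp = 8.40×10⁻⁹⁴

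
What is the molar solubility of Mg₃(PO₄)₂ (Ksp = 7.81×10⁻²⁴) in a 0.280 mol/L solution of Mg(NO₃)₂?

9.43×10⁻¹² M

Mg₃(PO₄)₂(s) ⇌ 3 Mg²⁺(aq) + 2 PO₄³⁻(aq)
The solution already contains Mg²⁺ at 0.280 mol/L. Let s be the molar solubility of Mg₃(PO₄)₂.
[Mg²⁺] ≈ 0.280 mol/L (common ion dominates); [PO₄³⁻] = 2s.
Ksp = [Mg²⁺]^3[PO₄³⁻]^2 = (0.280)^3(2s)^2
(2s)^2 = 7.81×10⁻²⁴ / (0.280)^3 = 3.56×10⁻²²
s = 9.43×10⁻¹² mol/L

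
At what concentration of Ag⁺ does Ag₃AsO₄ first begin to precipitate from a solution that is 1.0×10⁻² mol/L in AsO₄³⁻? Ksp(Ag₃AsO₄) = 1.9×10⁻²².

2.7×10⁻⁷ M

Precipitation begins when Q = Ksp.
Ag₃AsO₄(s) ⇌ 3 Ag⁺(aq) + AsO₄³⁻(aq)
Ksp = [Ag⁺]^3[AsO₄³⁻] = [Ag⁺]^3(1.0×10⁻²)
[Ag⁺]^3 = 1.9×10⁻²² / (1.0×10⁻²) = 1.9×10⁻²⁰
[Ag⁺] = 2.7×10⁻⁷ mol/L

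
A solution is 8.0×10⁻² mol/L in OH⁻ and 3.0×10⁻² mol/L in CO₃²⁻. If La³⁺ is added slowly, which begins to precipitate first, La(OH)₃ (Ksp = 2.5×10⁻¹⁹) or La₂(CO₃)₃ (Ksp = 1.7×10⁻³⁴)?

La(OH)₃

Precipitation begins when Q = Ksp.
For La(OH)₃: [La³⁺] = (Ksp/[OH⁻]^3) = 4.9×10⁻¹⁶ mol/L
For La₂(CO₃)₃: [La³⁺] = (Ksp/[CO₃²⁻]^3)^(1/2) = 2.5×10⁻¹⁵ mol/L
Since La(OH)₃ needs less La³⁺ to reach saturation, it precipitates first.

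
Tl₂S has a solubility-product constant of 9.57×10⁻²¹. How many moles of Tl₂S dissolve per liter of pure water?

Tl₂S(s) ⇌ 2 Tl⁺(aq) + S²⁻(aq)
With molar solubility s: [Tl⁺] = 2s, [S²⁻] = s.
Ksp = [Tl⁺]^2[S²⁻] = (2s)^2 · s = 4s^3
4s^3 = 9.57×10⁻²¹  ⇒  s^3 = 2.39×10⁻²¹
s = (2.39×10⁻²¹)^(1/3) = 1.34×10⁻⁷ mol/L

1.34×10⁻⁷ M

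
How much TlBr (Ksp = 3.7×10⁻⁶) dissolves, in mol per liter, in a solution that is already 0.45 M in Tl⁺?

TlBr(s) ⇌ Tl⁺(aq) + Br⁻(aq)
Let s be the solubility of TlBr here. The common ion gives [Tl⁺] ≈ 0.45 M, and [Br⁻] = s.
Ksp = [Tl⁺][Br⁻] = (0.45)s
s = 3.7×10⁻⁶ / (0.45) = 8.2×10⁻⁶
s = 8.2×10⁻⁶ M

8.2×10⁻⁶ M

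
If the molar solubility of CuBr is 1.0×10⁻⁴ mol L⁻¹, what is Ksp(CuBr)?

CuBr(s) ⇌ Cu⁺(aq) + Br⁻(aq)
With molar solubility s: [Cu⁺] = s, [Br⁻] = s.
Ksp = [Cu⁺][Br⁻] = s · s = s^2
Ksp = (1.0×10⁻⁴)^2 = 1.0×10⁻⁸

Ksp = 1.0×10⁻⁸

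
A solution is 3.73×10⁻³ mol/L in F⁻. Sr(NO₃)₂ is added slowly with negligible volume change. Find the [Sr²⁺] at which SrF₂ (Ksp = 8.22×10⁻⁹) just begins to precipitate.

Precipitation of each salt begins when its ion product equals Ksp.
SrF₂(s) ⇌ Sr²⁺(aq) + 2 F⁻(aq)
Ksp = [Sr²⁺][F⁻]^2 = [Sr²⁺](3.73×10⁻³)^2
[Sr²⁺] = 8.22×10⁻⁹ / (3.73×10⁻³)^2 = 5.91×10⁻⁴
[Sr²⁺] = 5.91×10⁻⁴ mol/L

5.91×10⁻⁴ M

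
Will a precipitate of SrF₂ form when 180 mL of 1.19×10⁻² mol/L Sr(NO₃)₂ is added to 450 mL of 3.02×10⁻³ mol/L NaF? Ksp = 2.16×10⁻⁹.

Yes

After mixing, V = 180 mL + 450 mL = 630 mL.
[Sr²⁺] = (1.19×10⁻²)(180)/630 = 3.40×10⁻³ mol/L
[F⁻] = (3.02×10⁻³)(450)/630 = 2.16×10⁻³ mol/L
Q = [Sr²⁺][F⁻]^2 = 1.58×10⁻⁸
Because Q > Ksp (1.58×10⁻⁸ vs 2.16×10⁻⁹), a precipitate of SrF₂ forms.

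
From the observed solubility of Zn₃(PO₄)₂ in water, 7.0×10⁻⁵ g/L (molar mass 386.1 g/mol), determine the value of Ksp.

Convert to molarity: s = 7.0×10⁻⁵ / 386.1 = 1.813×10⁻⁷ mol/L
Zn₃(PO₄)₂(s) ⇌ 3 Zn²⁺(aq) + 2 PO₄³⁻(aq)
If s mol/L of Zn₃(PO₄)₂ dissolves, [Zn²⁺] = 3s and [PO₄³⁻] = 2s.
Ksp = [Zn²⁺]^3[PO₄³⁻]^2 = (3s)^3 · (2s)^2 = 108s^5
Ksp = 108 × (1.813×10⁻⁷)^5 = 2.1×10⁻³²

Ksp = 2.1×10⁻³²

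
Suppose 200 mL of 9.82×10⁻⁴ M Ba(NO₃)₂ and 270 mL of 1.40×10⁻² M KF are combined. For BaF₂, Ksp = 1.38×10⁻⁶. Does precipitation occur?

No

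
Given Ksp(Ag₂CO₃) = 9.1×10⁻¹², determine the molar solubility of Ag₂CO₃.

1.3×10⁻⁴ M

Ag₂CO₃(s) ⇌ 2 Ag⁺(aq) + CO₃²⁻(aq)
For each mole of Ag₂CO₃ that dissolves per liter, [Ag⁺] = 2s and [CO₃²⁻] = s; let s denote this solubility.
Ksp = [Ag⁺]^2[CO₃²⁻] = (2s)^2 · s = 4s^3
4s^3 = 9.1×10⁻¹²  ⇒  s^3 = 2.3×10⁻¹²
s = 1.3×10⁻⁴ mol L⁻¹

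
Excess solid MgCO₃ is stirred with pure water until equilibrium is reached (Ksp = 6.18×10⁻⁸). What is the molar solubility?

MgCO₃(s) ⇌ Mg²⁺(aq) + CO₃²⁻(aq)
If s mol/L of MgCO₃ dissolves, [Mg²⁺] = s and [CO₃²⁻] = s.
Ksp = [Mg²⁺][CO₃²⁻] = s · s = s^2
s^2 = 6.18×10⁻⁸
s = 2.49×10⁻⁴ mol L⁻¹

2.49×10⁻⁴ M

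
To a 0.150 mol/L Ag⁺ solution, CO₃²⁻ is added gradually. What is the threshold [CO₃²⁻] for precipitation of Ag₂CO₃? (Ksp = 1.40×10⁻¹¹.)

6.22×10⁻¹⁰ M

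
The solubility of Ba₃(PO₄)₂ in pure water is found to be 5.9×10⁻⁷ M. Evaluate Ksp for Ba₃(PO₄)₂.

Ksp = 7.7×10⁻³⁰

Ba₃(PO₄)₂(s) ⇌ 3 Ba²⁺(aq) + 2 PO₄³⁻(aq)
Call the molar solubility s, so that [Ba²⁺] = 3s and [PO₄³⁻] = 2s.
Ksp = [Ba²⁺]^3[PO₄³⁻]^2 = (3s)^3 · (2s)^2 = 108s^5
Ksp = 108 × (5.9×10⁻⁷)^5 = 7.7×10⁻³⁰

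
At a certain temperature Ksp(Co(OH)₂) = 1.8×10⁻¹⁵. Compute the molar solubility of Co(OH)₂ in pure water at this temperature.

7.7×10⁻⁶ M

Co(OH)₂(s) ⇌ Co²⁺(aq) + 2 OH⁻(aq)
For each mole of Co(OH)₂ that dissolves per liter, [Co²⁺] = s and [OH⁻] = 2s; let s denote this solubility.
Ksp = [Co²⁺][OH⁻]^2 = s · (2s)^2 = 4s^3
4s^3 = 1.8×10⁻¹⁵  ⇒  s^3 = 4.5×10⁻¹⁶
Taking the 3rd root, s = 7.7×10⁻⁶ mol L⁻¹.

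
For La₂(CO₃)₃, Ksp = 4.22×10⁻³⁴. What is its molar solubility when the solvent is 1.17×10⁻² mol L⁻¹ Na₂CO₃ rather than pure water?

8.12×10⁻¹⁵ M

La₂(CO₃)₃(s) ⇌ 2 La³⁺(aq) + 3 CO₃²⁻(aq)
With CO₃²⁻ already at 1.17×10⁻² mol L⁻¹ and s small, take [CO₃²⁻] ≈ 1.17×10⁻² mol L⁻¹ and [La³⁺] = 2s.
Ksp = [La³⁺]^2[CO₃²⁻]^3 = (2s)^2(1.17×10⁻²)^3
(2s)^2 = 4.22×10⁻³⁴ / (1.17×10⁻²)^3 = 2.63×10⁻²⁸
s = 8.12×10⁻¹⁵ mol L⁻¹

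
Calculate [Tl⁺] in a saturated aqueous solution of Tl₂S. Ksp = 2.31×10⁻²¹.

1.67×10⁻⁷ M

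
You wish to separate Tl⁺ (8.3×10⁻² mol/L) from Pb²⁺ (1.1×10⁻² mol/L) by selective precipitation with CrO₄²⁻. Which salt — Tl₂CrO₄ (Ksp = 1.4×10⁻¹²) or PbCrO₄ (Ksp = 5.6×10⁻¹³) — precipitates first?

A salt starts to precipitate once the ion product Q reaches its Ksp.
For Tl₂CrO₄: [CrO₄²⁻] = (Ksp/[Tl⁺]^2) = 2.0×10⁻¹⁰ mol/L
For PbCrO₄: [CrO₄²⁻] = (Ksp/[Pb²⁺]) = 5.1×10⁻¹¹ mol/L
PbCrO₄ requires the lower [CrO₄²⁻], so it precipitates first.

PbCrO₄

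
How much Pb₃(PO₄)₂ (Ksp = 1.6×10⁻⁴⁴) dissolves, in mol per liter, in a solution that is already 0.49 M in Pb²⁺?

Pb₃(PO₄)₂(s) ⇌ 3 Pb²⁺(aq) + 2 PO₄³⁻(aq)
Let s be the solubility of Pb₃(PO₄)₂ here. The common ion gives [Pb²⁺] ≈ 0.49 M, and [PO₄³⁻] = 2s.
Ksp = [Pb²⁺]^3[PO₄³⁻]^2 = (0.49)^3(2s)^2
(2s)^2 = 1.6×10⁻⁴⁴ / (0.49)^3 = 1.4×10⁻⁴³
s = 1.8×10⁻²² M

1.8×10⁻²² M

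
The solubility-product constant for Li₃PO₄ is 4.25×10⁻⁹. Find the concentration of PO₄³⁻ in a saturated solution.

Li₃PO₄(s) ⇌ 3 Li⁺(aq) + PO₄³⁻(aq)
If s mol/L of Li₃PO₄ dissolves, [Li⁺] = 3s and [PO₄³⁻] = s.
Ksp = [Li⁺]^3[PO₄³⁻] = (3s)^3 · s = 27s^4 = 4.25×10⁻⁹
s = 3.54×10⁻³ mol/L
[PO₄³⁻] = s = 3.54×10⁻³ mol/L

3.54×10⁻³ M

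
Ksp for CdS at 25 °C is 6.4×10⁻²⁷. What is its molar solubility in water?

CdS(s) ⇌ Cd²⁺(aq) + S²⁻(aq)
With molar solubility s: [Cd²⁺] = s, [S²⁻] = s.
Ksp = [Cd²⁺][S²⁻] = s · s = s^2
s^2 = 6.4×10⁻²⁷
s = 8.0×10⁻¹⁴ M

8.0×10⁻¹⁴ M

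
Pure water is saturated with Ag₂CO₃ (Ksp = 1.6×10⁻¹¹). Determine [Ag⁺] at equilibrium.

Ag₂CO₃(s) ⇌ 2 Ag⁺(aq) + CO₃²⁻(aq)
Call the molar solubility s, so that [Ag⁺] = 2s and [CO₃²⁻] = s.
Ksp = [Ag⁺]^2[CO₃²⁻] = (2s)^2 · s = 4s^3 = 1.6×10⁻¹¹
s = 1.6×10⁻⁴ mol/L
[Ag⁺] = 2s = 3.2×10⁻⁴ mol/L

3.2×10⁻⁴ M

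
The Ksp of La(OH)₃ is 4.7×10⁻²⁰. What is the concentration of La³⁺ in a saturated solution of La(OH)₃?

La(OH)₃(s) ⇌ La³⁺(aq) + 3 OH⁻(aq)
Let s be the molar solubility. Then [La³⁺] = s and [OH⁻] = 3s.
Ksp = [La³⁺][OH⁻]^3 = s · (3s)^3 = 27s^4 = 4.7×10⁻²⁰
s = 6.5×10⁻⁶ mol L⁻¹
[La³⁺] = s = 6.5×10⁻⁶ mol L⁻¹

6.5×10⁻⁶ M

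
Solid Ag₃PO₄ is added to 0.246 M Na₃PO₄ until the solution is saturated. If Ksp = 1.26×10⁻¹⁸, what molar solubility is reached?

Ag₃PO₄(s) ⇌ 3 Ag⁺(aq) + PO₄³⁻(aq)
With PO₄³⁻ already at 0.246 M and s small, take [PO₄³⁻] ≈ 0.246 M and [Ag⁺] = 3s.
Ksp = [Ag⁺]^3[PO₄³⁻] = (3s)^3(0.246)
(3s)^3 = 1.26×10⁻¹⁸ / (0.246) = 5.12×10⁻¹⁸
s = 5.75×10⁻⁷ M

5.75×10⁻⁷ M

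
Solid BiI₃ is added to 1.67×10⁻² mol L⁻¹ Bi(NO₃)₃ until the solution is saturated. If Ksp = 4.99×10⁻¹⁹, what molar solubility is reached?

1.03×10⁻⁶ M

BiI₃(s) ⇌ Bi³⁺(aq) + 3 I⁻(aq)
With Bi³⁺ already at 1.67×10⁻² mol L⁻¹ and s small, take [Bi³⁺] ≈ 1.67×10⁻² mol L⁻¹ and [I⁻] = 3s.
Ksp = [Bi³⁺][I⁻]^3 = (1.67×10⁻²)(3s)^3
(3s)^3 = 4.99×10⁻¹⁹ / (1.67×10⁻²) = 2.99×10⁻¹⁷
s = 1.03×10⁻⁶ mol L⁻¹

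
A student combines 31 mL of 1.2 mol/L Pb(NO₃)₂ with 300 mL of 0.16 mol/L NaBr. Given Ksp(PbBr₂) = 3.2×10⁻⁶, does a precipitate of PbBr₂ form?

Yes

The combined volume is 331 mL.
[Pb²⁺] = (1.2)(31)/331 = 0.11 mol/L
[Br⁻] = (0.16)(300)/331 = 0.15 mol/L
Q = [Pb²⁺][Br⁻]^2 = 2.4×10⁻³
Because Q > Ksp (2.4×10⁻³ vs 3.2×10⁻⁶), a precipitate of PbBr₂ forms.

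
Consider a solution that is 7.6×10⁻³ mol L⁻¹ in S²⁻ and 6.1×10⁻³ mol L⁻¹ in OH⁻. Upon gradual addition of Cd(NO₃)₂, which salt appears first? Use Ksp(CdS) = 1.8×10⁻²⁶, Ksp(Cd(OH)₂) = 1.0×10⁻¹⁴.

A salt starts to precipitate once the ion product Q reaches its Ksp.
For CdS: [Cd²⁺] = (Ksp/[S²⁻]) = 2.4×10⁻²⁴ mol L⁻¹
For Cd(OH)₂: [Cd²⁺] = (Ksp/[OH⁻]^2) = 2.7×10⁻¹⁰ mol L⁻¹
The smaller threshold [Cd²⁺] is reached first, so CdS precipitates first.

CdS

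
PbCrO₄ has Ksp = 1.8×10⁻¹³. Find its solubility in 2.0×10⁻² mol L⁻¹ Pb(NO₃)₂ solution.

PbCrO₄(s) ⇌ Pb²⁺(aq) + CrO₄²⁻(aq)
With Pb²⁺ already at 2.0×10⁻² mol L⁻¹ and s small, take [Pb²⁺] ≈ 2.0×10⁻² mol L⁻¹ and [CrO₄²⁻] = s.
Ksp = [Pb²⁺][CrO₄²⁻] = (2.0×10⁻²)s
s = 1.8×10⁻¹³ / (2.0×10⁻²) = 9.0×10⁻¹²
s = 9.0×10⁻¹² mol L⁻¹

9.0×10⁻¹² M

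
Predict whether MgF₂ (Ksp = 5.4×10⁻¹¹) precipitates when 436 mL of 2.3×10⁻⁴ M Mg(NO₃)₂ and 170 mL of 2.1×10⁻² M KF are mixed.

Total volume after mixing = 436 + 170 = 606 mL.
[Mg²⁺] = (2.3×10⁻⁴)(436)/606 = 1.7×10⁻⁴ M
[F⁻] = (2.1×10⁻²)(170)/606 = 5.9×10⁻³ M
Q = [Mg²⁺][F⁻]^2 = 5.7×10⁻⁹
Because Q > Ksp (5.7×10⁻⁹ vs 5.4×10⁻¹¹), a precipitate of MgF₂ forms.

Yes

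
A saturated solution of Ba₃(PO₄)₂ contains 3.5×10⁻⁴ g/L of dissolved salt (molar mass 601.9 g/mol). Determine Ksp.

s = (3.5×10⁻⁴ g L⁻¹)/(601.9 g mol⁻¹) = 5.815×10⁻⁷ M
Ba₃(PO₄)₂(s) ⇌ 3 Ba²⁺(aq) + 2 PO₄³⁻(aq)
For each mole of Ba₃(PO₄)₂ that dissolves per liter, [Ba²⁺] = 3s and [PO₄³⁻] = 2s; let s denote this solubility.
Ksp = [Ba²⁺]^3[PO₄³⁻]^2 = (3s)^3 · (2s)^2 = 108s^5
Ksp = 108 × (5.815×10⁻⁷)^5 = 7.2×10⁻³⁰

Ksp = 7.2×10⁻³⁰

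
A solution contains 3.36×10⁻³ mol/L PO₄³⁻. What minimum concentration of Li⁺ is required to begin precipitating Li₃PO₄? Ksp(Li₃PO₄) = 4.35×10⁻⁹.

1.09×10⁻² M

A salt starts to precipitate once the ion product Q reaches its Ksp.
Li₃PO₄(s) ⇌ 3 Li⁺(aq) + PO₄³⁻(aq)
Ksp = [Li⁺]^3[PO₄³⁻] = [Li⁺]^3(3.36×10⁻³)
[Li⁺]^3 = 4.35×10⁻⁹ / (3.36×10⁻³) = 1.29×10⁻⁶
[Li⁺] = 1.09×10⁻² mol/L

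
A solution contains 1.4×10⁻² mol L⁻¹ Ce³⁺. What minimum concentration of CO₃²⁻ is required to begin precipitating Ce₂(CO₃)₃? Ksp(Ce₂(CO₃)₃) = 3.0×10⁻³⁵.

5.3×10⁻¹¹ M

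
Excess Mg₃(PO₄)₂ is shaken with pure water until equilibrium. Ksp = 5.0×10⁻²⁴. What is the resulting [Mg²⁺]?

2.6×10⁻⁵ M

Mg₃(PO₄)₂(s) ⇌ 3 Mg²⁺(aq) + 2 PO₄³⁻(aq)
With molar solubility s: [Mg²⁺] = 3s, [PO₄³⁻] = 2s.
Ksp = [Mg²⁺]^3[PO₄³⁻]^2 = (3s)^3 · (2s)^2 = 108s^5 = 5.0×10⁻²⁴
s = 8.6×10⁻⁶ mol L⁻¹
[Mg²⁺] = 3s = 2.6×10⁻⁵ mol L⁻¹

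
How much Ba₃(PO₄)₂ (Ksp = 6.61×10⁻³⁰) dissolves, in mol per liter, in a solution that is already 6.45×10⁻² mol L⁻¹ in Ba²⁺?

7.85×10⁻¹⁴ M

Ba₃(PO₄)₂(s) ⇌ 3 Ba²⁺(aq) + 2 PO₄³⁻(aq)
Ba²⁺ is already present at 6.45×10⁻² mol L⁻¹. If s mol/L of Ba₃(PO₄)₂ dissolves, [PO₄³⁻] = 2s while [Ba²⁺] ≈ 6.45×10⁻² mol L⁻¹.
Ksp = [Ba²⁺]^3[PO₄³⁻]^2 = (6.45×10⁻²)^3(2s)^2
(2s)^2 = 6.61×10⁻³⁰ / (6.45×10⁻²)^3 = 2.46×10⁻²⁶
s = 7.85×10⁻¹⁴ mol L⁻¹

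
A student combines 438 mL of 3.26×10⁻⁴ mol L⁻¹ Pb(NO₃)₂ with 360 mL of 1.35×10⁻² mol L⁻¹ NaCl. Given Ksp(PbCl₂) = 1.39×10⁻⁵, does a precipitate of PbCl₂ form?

The combined volume is 798 mL.
[Pb²⁺] = (3.26×10⁻⁴)(438)/798 = 1.79×10⁻⁴ mol L⁻¹
[Cl⁻] = (1.35×10⁻²)(360)/798 = 6.09×10⁻³ mol L⁻¹
Q = [Pb²⁺][Cl⁻]^2 = 6.64×10⁻⁹
Q < Ksp (6.64×10⁻⁹ vs 1.39×10⁻⁵); the solution remains unsaturated and no precipitate forms.

No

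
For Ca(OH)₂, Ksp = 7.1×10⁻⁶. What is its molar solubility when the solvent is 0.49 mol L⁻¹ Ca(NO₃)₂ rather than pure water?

1.9×10⁻³ M

Ca(OH)₂(s) ⇌ Ca²⁺(aq) + 2 OH⁻(aq)
Let s be the solubility of Ca(OH)₂ here. The common ion gives [Ca²⁺] ≈ 0.49 mol L⁻¹, and [OH⁻] = 2s.
Ksp = [Ca²⁺][OH⁻]^2 = (0.49)(2s)^2
(2s)^2 = 7.1×10⁻⁶ / (0.49) = 1.4×10⁻⁵
s = 1.9×10⁻³ mol L⁻¹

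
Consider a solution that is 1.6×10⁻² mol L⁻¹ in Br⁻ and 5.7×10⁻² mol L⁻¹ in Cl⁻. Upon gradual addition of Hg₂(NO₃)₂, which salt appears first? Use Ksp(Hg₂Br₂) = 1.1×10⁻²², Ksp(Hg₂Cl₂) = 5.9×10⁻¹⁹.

Hg₂Br₂

Precipitation of each salt begins when its ion product equals Ksp.
For Hg₂Br₂: [Hg₂²⁺] = (Ksp/[Br⁻]^2) = 4.3×10⁻¹⁹ mol L⁻¹
For Hg₂Cl₂: [Hg₂²⁺] = (Ksp/[Cl⁻]^2) = 1.8×10⁻¹⁶ mol L⁻¹
Hg₂Br₂ requires the lower [Hg₂²⁺], so it precipitates first.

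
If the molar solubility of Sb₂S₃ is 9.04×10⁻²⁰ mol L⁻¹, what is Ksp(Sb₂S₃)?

Ksp = 6.52×10⁻⁹⁴

Sb₂S₃(s) ⇌ 2 Sb³⁺(aq) + 3 S²⁻(aq)
With molar solubility s: [Sb³⁺] = 2s, [S²⁻] = 3s.
Ksp = [Sb³⁺]^2[S²⁻]^3 = (2s)^2 · (3s)^3 = 108s^5
Ksp = 108 × (9.04×10⁻²⁰)^5 = 6.52×10⁻⁹⁴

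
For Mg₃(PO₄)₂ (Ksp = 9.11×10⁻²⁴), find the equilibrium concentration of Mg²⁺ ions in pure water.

2.90×10⁻⁵ M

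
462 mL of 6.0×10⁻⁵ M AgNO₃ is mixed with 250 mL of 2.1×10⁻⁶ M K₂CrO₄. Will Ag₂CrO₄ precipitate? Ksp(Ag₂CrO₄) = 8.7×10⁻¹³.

No

Total volume after mixing = 462 + 250 = 712 mL.
[Ag⁺] = (6.0×10⁻⁵)(462)/712 = 3.9×10⁻⁵ M
[CrO₄²⁻] = (2.1×10⁻⁶)(250)/712 = 7.4×10⁻⁷ M
Q = [Ag⁺]^2[CrO₄²⁻] = 1.1×10⁻¹⁵
Q < Ksp (1.1×10⁻¹⁵ vs 8.7×10⁻¹³); the solution remains unsaturated and no precipitate forms.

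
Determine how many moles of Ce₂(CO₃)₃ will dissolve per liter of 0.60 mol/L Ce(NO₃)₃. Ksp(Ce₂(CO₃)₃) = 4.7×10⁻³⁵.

1.7×10⁻¹² M

Ce₂(CO₃)₃(s) ⇌ 2 Ce³⁺(aq) + 3 CO₃²⁻(aq)
The solution already contains Ce³⁺ at 0.60 mol/L. Let s be the molar solubility of Ce₂(CO₃)₃.
[Ce³⁺] ≈ 0.60 mol/L (common ion dominates); [CO₃²⁻] = 3s.
Ksp = [Ce³⁺]^2[CO₃²⁻]^3 = (0.60)^2(3s)^3
(3s)^3 = 4.7×10⁻³⁵ / (0.60)^2 = 1.3×10⁻³⁴
s = 1.7×10⁻¹² mol/L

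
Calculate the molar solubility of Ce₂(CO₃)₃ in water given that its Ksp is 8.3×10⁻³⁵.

6.0×10⁻⁸ M

Ce₂(CO₃)₃(s) ⇌ 2 Ce³⁺(aq) + 3 CO₃²⁻(aq)
For each mole of Ce₂(CO₃)₃ that dissolves per liter, [Ce³⁺] = 2s and [CO₃²⁻] = 3s; let s denote this solubility.
Ksp = [Ce³⁺]^2[CO₃²⁻]^3 = (2s)^2 · (3s)^3 = 108s^5
108s^5 = 8.3×10⁻³⁵  ⇒  s^5 = 7.7×10⁻³⁷
Taking the 5th root, s = 6.0×10⁻⁸ mol/L.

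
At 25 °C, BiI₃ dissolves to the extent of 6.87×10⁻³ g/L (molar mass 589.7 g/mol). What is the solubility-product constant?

Convert to molarity: s = 6.87×10⁻³ / 589.7 = 1.1650×10⁻⁵ mol/L
BiI₃(s) ⇌ Bi³⁺(aq) + 3 I⁻(aq)
With molar solubility s: [Bi³⁺] = s, [I⁻] = 3s.
Ksp = [Bi³⁺][I⁻]^3 = s · (3s)^3 = 27s^4
Ksp = 27 × (1.1650×10⁻⁵)^4 = 4.97×10⁻¹⁹

Ksp = 4.97×10⁻¹⁹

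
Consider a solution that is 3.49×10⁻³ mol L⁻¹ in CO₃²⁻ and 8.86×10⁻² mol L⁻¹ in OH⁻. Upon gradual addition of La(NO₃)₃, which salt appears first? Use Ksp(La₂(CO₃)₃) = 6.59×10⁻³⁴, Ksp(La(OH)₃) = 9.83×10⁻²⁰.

La(OH)₃

Precipitation of each salt begins when its ion product equals Ksp.
For La₂(CO₃)₃: [La³⁺] = (Ksp/[CO₃²⁻]^3)^(1/2) = 1.25×10⁻¹³ mol L⁻¹
For La(OH)₃: [La³⁺] = (Ksp/[OH⁻]^3) = 1.41×10⁻¹⁶ mol L⁻¹
La(OH)₃ requires the lower [La³⁺], so it precipitates first.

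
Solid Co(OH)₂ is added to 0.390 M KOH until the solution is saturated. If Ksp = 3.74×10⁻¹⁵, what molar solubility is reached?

Co(OH)₂(s) ⇌ Co²⁺(aq) + 2 OH⁻(aq)
The solution already contains OH⁻ at 0.390 M. Let s be the molar solubility of Co(OH)₂.
[OH⁻] ≈ 0.390 M (common ion dominates); [Co²⁺] = s.
Ksp = [Co²⁺][OH⁻]^2 = s(0.390)^2
s = 3.74×10⁻¹⁵ / (0.390)^2 = 2.46×10⁻¹⁴
s = 2.46×10⁻¹⁴ M

2.46×10⁻¹⁴ M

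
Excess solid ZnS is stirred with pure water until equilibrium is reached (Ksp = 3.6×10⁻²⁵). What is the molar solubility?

6.0×10⁻¹³ M

ZnS(s) ⇌ Zn²⁺(aq) + S²⁻(aq)
If s mol/L of ZnS dissolves, [Zn²⁺] = s and [S²⁻] = s.
Ksp = [Zn²⁺][S²⁻] = s · s = s^2
s^2 = 3.6×10⁻²⁵
s = 6.0×10⁻¹³ M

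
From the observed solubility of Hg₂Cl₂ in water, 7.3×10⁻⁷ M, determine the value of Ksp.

Hg₂Cl₂(s) ⇌ Hg₂²⁺(aq) + 2 Cl⁻(aq)
Call the molar solubility s, so that [Hg₂²⁺] = s and [Cl⁻] = 2s.
Ksp = [Hg₂²⁺][Cl⁻]^2 = s · (2s)^2 = 4s^3
Ksp = 4 × (7.3×10⁻⁷)^3 = 1.6×10⁻¹⁸

Ksp = 1.6×10⁻¹⁸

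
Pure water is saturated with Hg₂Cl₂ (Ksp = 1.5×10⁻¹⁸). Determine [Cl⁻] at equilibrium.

Hg₂Cl₂(s) ⇌ Hg₂²⁺(aq) + 2 Cl⁻(aq)
If s mol/L of Hg₂Cl₂ dissolves, [Hg₂²⁺] = s and [Cl⁻] = 2s.
Ksp = [Hg₂²⁺][Cl⁻]^2 = s · (2s)^2 = 4s^3 = 1.5×10⁻¹⁸
s = 7.2×10⁻⁷ M
[Cl⁻] = 2s = 1.4×10⁻⁶ M

1.4×10⁻⁶ M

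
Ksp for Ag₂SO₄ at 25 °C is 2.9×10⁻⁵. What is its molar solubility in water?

1.9×10⁻² M

Ag₂SO₄(s) ⇌ 2 Ag⁺(aq) + SO₄²⁻(aq)
If s mol/L of Ag₂SO₄ dissolves, [Ag⁺] = 2s and [SO₄²⁻] = s.
Ksp = [Ag⁺]^2[SO₄²⁻] = (2s)^2 · s = 4s^3
4s^3 = 2.9×10⁻⁵  ⇒  s^3 = 7.3×10⁻⁶
Taking the 3rd root, s = 1.9×10⁻² M.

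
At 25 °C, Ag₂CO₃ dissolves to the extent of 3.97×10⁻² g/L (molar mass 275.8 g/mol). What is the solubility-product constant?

Ksp = 1.19×10⁻¹¹

Molar solubility s = (3.97×10⁻² g/L) / (275.8 g/mol) = 1.4394×10⁻⁴ mol/L
Ag₂CO₃(s) ⇌ 2 Ag⁺(aq) + CO₃²⁻(aq)
For each mole of Ag₂CO₃ that dissolves per liter, [Ag⁺] = 2s and [CO₃²⁻] = s; let s denote this solubility.
Ksp = [Ag⁺]^2[CO₃²⁻] = (2s)^2 · s = 4s^3
Ksp = 4 × (1.4394×10⁻⁴)^3 = 1.19×10⁻¹¹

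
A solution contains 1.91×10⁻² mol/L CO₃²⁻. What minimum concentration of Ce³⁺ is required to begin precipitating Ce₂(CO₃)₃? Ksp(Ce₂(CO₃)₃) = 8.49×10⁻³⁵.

3.49×10⁻¹⁵ M

The threshold for precipitation is Q = Ksp.
Ce₂(CO₃)₃(s) ⇌ 2 Ce³⁺(aq) + 3 CO₃²⁻(aq)
Ksp = [Ce³⁺]^2[CO₃²⁻]^3 = [Ce³⁺]^2(1.91×10⁻²)^3
[Ce³⁺]^2 = 8.49×10⁻³⁵ / (1.91×10⁻²)^3 = 1.22×10⁻²⁹
[Ce³⁺] = 3.49×10⁻¹⁵ mol/L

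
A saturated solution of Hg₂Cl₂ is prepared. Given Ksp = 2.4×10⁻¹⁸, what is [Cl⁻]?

1.7×10⁻⁶ M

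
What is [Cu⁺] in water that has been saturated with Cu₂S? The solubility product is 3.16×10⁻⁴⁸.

1.85×10⁻¹⁶ M

Cu₂S(s) ⇌ 2 Cu⁺(aq) + S²⁻(aq)
With molar solubility s: [Cu⁺] = 2s, [S²⁻] = s.
Ksp = [Cu⁺]^2[S²⁻] = (2s)^2 · s = 4s^3 = 3.16×10⁻⁴⁸
s = 9.24×10⁻¹⁷ mol/L
[Cu⁺] = 2s = 1.85×10⁻¹⁶ mol/L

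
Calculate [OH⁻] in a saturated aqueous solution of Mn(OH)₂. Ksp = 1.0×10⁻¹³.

Mn(OH)₂(s) ⇌ Mn²⁺(aq) + 2 OH⁻(aq)
With molar solubility s: [Mn²⁺] = s, [OH⁻] = 2s.
Ksp = [Mn²⁺][OH⁻]^2 = s · (2s)^2 = 4s^3 = 1.0×10⁻¹³
s = 2.9×10⁻⁵ mol/L
[OH⁻] = 2s = 5.8×10⁻⁵ mol/L

5.8×10⁻⁵ M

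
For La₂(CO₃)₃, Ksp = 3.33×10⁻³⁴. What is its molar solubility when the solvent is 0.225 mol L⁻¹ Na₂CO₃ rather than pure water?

8.55×10⁻¹⁷ M

La₂(CO₃)₃(s) ⇌ 2 La³⁺(aq) + 3 CO₃²⁻(aq)
Let s be the solubility of La₂(CO₃)₃ here. The common ion gives [CO₃²⁻] ≈ 0.225 mol L⁻¹, and [La³⁺] = 2s.
Ksp = [La³⁺]^2[CO₃²⁻]^3 = (2s)^2(0.225)^3
(2s)^2 = 3.33×10⁻³⁴ / (0.225)^3 = 2.92×10⁻³²
s = 8.55×10⁻¹⁷ mol L⁻¹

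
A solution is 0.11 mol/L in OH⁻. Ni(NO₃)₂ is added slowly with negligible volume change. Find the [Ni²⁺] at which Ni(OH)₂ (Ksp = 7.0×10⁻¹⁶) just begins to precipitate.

5.8×10⁻¹⁴ M

The threshold for precipitation is Q = Ksp.
Ni(OH)₂(s) ⇌ Ni²⁺(aq) + 2 OH⁻(aq)
Ksp = [Ni²⁺][OH⁻]^2 = [Ni²⁺](0.11)^2
[Ni²⁺] = 7.0×10⁻¹⁶ / (0.11)^2 = 5.8×10⁻¹⁴
[Ni²⁺] = 5.8×10⁻¹⁴ mol/L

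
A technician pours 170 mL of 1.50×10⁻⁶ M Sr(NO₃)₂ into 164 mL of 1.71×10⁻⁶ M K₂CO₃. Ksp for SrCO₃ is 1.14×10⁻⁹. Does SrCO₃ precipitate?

No

The combined volume is 334 mL.
[Sr²⁺] = (1.50×10⁻⁶)(170)/334 = 7.63×10⁻⁷ M
[CO₃²⁻] = (1.71×10⁻⁶)(164)/334 = 8.40×10⁻⁷ M
Q = [Sr²⁺][CO₃²⁻] = 6.41×10⁻¹³
Q = 6.41×10⁻¹³ < Ksp = 1.14×10⁻⁹, so the solution is unsaturated and no precipitate forms.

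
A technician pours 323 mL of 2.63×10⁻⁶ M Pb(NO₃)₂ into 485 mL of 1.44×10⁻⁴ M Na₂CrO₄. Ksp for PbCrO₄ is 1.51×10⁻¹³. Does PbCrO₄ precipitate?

The combined volume is 808 mL.
[Pb²⁺] = (2.63×10⁻⁶)(323)/808 = 1.05×10⁻⁶ M
[CrO₄²⁻] = (1.44×10⁻⁴)(485)/808 = 8.64×10⁻⁵ M
Q = [Pb²⁺][CrO₄²⁻] = 9.09×10⁻¹¹
Q = 9.09×10⁻¹¹ > Ksp = 1.51×10⁻¹³, so the solution is supersaturated and PbCrO₄ precipitates.

Yes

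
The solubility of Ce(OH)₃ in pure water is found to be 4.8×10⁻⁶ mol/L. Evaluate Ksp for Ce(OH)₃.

Ksp = 1.4×10⁻²⁰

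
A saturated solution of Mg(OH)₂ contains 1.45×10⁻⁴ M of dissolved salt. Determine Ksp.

Mg(OH)₂(s) ⇌ Mg²⁺(aq) + 2 OH⁻(aq)
With molar solubility s: [Mg²⁺] = s, [OH⁻] = 2s.
Ksp = [Mg²⁺][OH⁻]^2 = s · (2s)^2 = 4s^3
Ksp = 4 × (1.45×10⁻⁴)^3 = 1.22×10⁻¹¹

Ksp = 1.22×10⁻¹¹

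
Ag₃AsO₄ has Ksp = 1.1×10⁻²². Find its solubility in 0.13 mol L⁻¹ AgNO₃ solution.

Ag₃AsO₄(s) ⇌ 3 Ag⁺(aq) + AsO₄³⁻(aq)
Ag⁺ is already present at 0.13 mol L⁻¹. If s mol/L of Ag₃AsO₄ dissolves, [AsO₄³⁻] = s while [Ag⁺] ≈ 0.13 mol L⁻¹.
Ksp = [Ag⁺]^3[AsO₄³⁻] = (0.13)^3s
s = 1.1×10⁻²² / (0.13)^3 = 5.0×10⁻²⁰
s = 5.0×10⁻²⁰ mol L⁻¹

5.0×10⁻²⁰ M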